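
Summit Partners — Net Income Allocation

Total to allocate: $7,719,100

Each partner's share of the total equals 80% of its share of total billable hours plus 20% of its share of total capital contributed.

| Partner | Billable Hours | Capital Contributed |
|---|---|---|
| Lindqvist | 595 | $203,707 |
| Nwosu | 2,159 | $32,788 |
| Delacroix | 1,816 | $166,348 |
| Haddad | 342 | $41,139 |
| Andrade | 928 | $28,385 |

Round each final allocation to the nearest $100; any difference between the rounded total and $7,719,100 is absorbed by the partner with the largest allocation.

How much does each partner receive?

Lindqvist: $1,294,900; Nwosu: $2,390,100; Delacroix: $2,464,000; Haddad: $496,100; Andrade: $1,074,000

Totals — billable hours 5,840, capital contributed 472,367.
Blended shares (80% billable hours + 20% capital contributed): Lindqvist 0.1678; Nwosu 0.3096; Delacroix 0.3192; Haddad 0.0643; Andrade 0.1391.
Unrounded shares: Lindqvist 1,294,927.75; Nwosu 2,390,110.10; Delacroix 2,463,927.46; Haddad 496,087.66; Andrade 1,074,047.04.
Rounded to nearest $100: Lindqvist $1,294,900; Nwosu $2,390,100; Delacroix $2,463,900; Haddad $496,100; Andrade $1,074,000. Sum = $7,719,000.
Difference $7,719,100 − $7,719,000 = +$100 applied to largest allocation (Delacroix): Delacroix becomes $2,464,000.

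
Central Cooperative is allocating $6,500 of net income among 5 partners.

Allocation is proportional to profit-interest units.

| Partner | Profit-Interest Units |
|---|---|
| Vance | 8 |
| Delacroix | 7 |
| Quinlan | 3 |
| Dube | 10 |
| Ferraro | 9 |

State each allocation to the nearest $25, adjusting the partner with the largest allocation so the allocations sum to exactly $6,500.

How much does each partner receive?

Vance: $1,400 · Delacroix: $1,225 · Quinlan: $525 · Dube: $1,775 · Ferraro: $1,575

Total profit-interest units = 37.
Pro-rata amounts: Vance 8/37 × $6,500 = 1,405.41; Delacroix 7/37 × $6,500 = 1,229.73; Quinlan 3/37 × $6,500 = 527.03; Dube 10/37 × $6,500 = 1,756.76; Ferraro 9/37 × $6,500 = 1,581.08.
After rounding ($25): Vance $1,400; Delacroix $1,225; Quinlan $525; Dube $1,750; Ferraro $1,575. Sum = $6,475.
Difference $6,500 − $6,475 = +$25 applied to largest allocation (Dube): Dube becomes $1,775.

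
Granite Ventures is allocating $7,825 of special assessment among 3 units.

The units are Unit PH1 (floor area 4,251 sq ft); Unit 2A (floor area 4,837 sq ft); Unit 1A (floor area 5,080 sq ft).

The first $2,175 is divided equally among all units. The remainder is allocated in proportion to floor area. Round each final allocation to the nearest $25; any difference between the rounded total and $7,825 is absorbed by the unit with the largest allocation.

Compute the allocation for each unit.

Unit PH1: $2,425; Unit 2A: $2,650; Unit 1A: $2,750

Equal tier: $2,175 ÷ 3 = $725 apiece.
Remainder $5,650 by floor area (total 14,168): Unit PH1 1,695.24 → $1,700; Unit 2A 1,928.93 → $1,925; Unit 1A 2,025.83 → $2,025.
Totals: Unit PH1 $725 + $1,700 = $2,425; Unit 2A $725 + $1,925 = $2,650; Unit 1A $725 + $2,025 = $2,750.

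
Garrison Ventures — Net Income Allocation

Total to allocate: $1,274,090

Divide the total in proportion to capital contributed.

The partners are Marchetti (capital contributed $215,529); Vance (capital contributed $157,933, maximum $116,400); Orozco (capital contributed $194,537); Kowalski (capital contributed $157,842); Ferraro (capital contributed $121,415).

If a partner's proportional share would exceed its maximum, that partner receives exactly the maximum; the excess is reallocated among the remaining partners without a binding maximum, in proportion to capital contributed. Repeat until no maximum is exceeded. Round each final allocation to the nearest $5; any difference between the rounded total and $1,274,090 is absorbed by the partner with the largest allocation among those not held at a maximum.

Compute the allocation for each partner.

Marchetti: $361,975 | Vance: $116,400 | Orozco: $326,715 | Kowalski: $265,090 | Ferraro: $203,910

Sum of capital contributed: 847,256.
Proportional shares (ignoring caps): Marchetti 324,109.06; Vance 237,497.12; Orozco 292,541.62; Kowalski 237,360.27; Ferraro 182,581.93.
Cap binds for Vance ($116,400); balance $1,157,690 reallocated over remaining capital contributed 689,323.
Redistributed shares: Marchetti 361,972.21 → $361,970; Orozco 326,717.00 → $326,715; Kowalski 265,089.23 → $265,090; Ferraro 203,911.56 → $203,910.
Rounding difference +$5 applied to Marchetti → $361,975.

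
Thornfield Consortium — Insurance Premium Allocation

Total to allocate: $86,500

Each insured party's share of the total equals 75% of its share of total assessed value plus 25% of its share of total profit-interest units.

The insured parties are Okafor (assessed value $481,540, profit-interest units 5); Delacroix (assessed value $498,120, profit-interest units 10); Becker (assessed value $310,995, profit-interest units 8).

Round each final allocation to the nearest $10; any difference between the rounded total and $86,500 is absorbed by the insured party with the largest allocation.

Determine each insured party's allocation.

Assessed value total 1,290,655; profit-interest units total 23.
Composite weights (75% assessed value + 25% profit-interest units): Okafor 0.3342; Delacroix 0.3982; Becker 0.2677.
Unrounded shares: Okafor 28,905.78; Delacroix 34,440.26; Becker 23,153.96.
Rounded to nearest $10: Okafor $28,910; Delacroix $34,440; Becker $23,150. Sum = $86,500.
No rounding difference to absorb.

Okafor: $28,910 | Delacroix: $34,440 | Becker: $23,150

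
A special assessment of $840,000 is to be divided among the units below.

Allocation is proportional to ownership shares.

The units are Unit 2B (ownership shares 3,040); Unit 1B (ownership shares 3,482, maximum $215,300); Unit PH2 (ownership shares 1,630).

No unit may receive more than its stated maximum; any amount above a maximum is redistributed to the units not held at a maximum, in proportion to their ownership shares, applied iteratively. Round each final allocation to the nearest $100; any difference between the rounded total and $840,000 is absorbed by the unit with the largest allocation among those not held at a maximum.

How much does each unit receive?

Unit 2B: $406,700 · Unit 1B: $215,300 · Unit PH2: $218,000

Sum of ownership shares: 8,152.
Proportional shares (ignoring caps): Unit 2B 313,248.28; Unit 1B 358,792.93; Unit PH2 167,958.78.
Cap binds for Unit 1B ($215,300); balance $624,700 reallocated over remaining ownership shares 4,670.
Remaining shares: Unit 2B 406,656.96 → $406,700; Unit PH2 218,043.04 → $218,000.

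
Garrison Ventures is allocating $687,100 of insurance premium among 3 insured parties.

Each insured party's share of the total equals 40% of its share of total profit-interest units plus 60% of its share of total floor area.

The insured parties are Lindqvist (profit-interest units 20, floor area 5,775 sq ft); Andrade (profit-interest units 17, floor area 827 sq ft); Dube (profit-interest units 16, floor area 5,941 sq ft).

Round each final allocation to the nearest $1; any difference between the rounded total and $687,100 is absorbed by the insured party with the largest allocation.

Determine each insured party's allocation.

Profit-interest units total 53; floor area total 12,543.
Combined weights (40% profit-interest units + 60% floor area): Lindqvist 0.4272; Andrade 0.1679; Dube 0.4049.
Pro-rata amounts: Lindqvist 293,524.38; Andrade 115,337.84; Dube 278,237.78.
At nearest $1: Lindqvist $293,524; Andrade $115,338; Dube $278,238. Sum = $687,100.
No rounding difference to absorb.

Lindqvist: $293,524 | Andrade: $115,338 | Dube: $278,238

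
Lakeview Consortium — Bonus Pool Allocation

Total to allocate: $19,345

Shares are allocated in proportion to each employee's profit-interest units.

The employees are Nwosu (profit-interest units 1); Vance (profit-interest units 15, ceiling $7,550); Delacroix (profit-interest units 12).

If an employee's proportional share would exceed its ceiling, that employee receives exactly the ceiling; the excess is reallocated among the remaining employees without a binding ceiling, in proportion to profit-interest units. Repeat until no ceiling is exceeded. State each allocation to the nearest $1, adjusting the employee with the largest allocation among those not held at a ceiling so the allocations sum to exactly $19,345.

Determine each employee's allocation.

Nwosu: $907; Vance: $7,550; Delacroix: $10,888

Profit-interest units total: 28.
Unconstrained shares: Nwosu 690.89; Vance 10,363.39; Delacroix 8,290.71.
Capped: Vance ($7,550); remaining pool $11,795 reallocated over remaining profit-interest units 13.
Shares after redistribution: Nwosu 907.31 → $907; Delacroix 10,887.69 → $10,888.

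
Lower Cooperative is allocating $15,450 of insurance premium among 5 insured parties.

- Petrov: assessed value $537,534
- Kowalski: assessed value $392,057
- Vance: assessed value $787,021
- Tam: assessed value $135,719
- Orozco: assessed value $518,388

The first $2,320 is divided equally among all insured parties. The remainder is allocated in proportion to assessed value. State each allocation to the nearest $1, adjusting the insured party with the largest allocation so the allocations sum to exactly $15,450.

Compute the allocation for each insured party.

$2,320 shared equally gives $464 per insured party.
Remainder $13,130 by assessed value (total 2,370,719): Petrov 2,977.08 → $2,977; Kowalski 2,171.37 → $2,171; Vance 4,358.84 → $4,359; Tam 751.67 → $752; Orozco 2,871.04 → $2,871.
Totals: Petrov $464 + $2,977 = $3,441; Kowalski $464 + $2,171 = $2,635; Vance $464 + $4,359 = $4,823; Tam $464 + $752 = $1,216; Orozco $464 + $2,871 = $3,335.

Petrov: $3,441; Kowalski: $2,635; Vance: $4,823; Tam: $1,216; Orozco: $3,335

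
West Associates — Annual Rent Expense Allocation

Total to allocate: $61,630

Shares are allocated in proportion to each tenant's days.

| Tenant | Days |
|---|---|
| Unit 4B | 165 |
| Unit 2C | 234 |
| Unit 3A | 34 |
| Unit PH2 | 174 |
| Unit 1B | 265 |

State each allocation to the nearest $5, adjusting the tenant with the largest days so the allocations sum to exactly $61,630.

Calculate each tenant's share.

Unit 4B: $11,660 | Unit 2C: $16,540 | Unit 3A: $2,405 | Unit PH2: $12,300 | Unit 1B: $18,725

Combined days = 165 + 234 + 34 + 174 + 265 = 872.
Pro-rata amounts: Unit 4B 11,661.64; Unit 2C 16,538.33; Unit 3A 2,403.00; Unit PH2 12,297.73; Unit 1B 18,729.30.
After rounding ($5): Unit 4B $11,660; Unit 2C $16,540; Unit 3A $2,405; Unit PH2 $12,300; Unit 1B $18,730. Sum = $61,635.
Difference $61,630 − $61,635 = −$5 applied to largest days (Unit 1B): Unit 1B becomes $18,725.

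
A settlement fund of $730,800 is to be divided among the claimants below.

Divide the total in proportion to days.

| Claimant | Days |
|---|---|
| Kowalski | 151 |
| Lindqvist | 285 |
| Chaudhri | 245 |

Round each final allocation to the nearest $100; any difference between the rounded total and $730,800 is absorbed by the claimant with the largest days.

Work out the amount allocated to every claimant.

Kowalski: $162,000 | Lindqvist: $305,900 | Chaudhri: $262,900

Combined days = 151 + 285 + 245 = 681.
Unrounded shares: Kowalski 162,042.29; Lindqvist 305,841.41; Chaudhri 262,916.30.
After rounding ($100): Kowalski $162,000; Lindqvist $305,800; Chaudhri $262,900. Sum = $730,700.
Difference $730,800 − $730,700 = +$100 applied to largest days (Lindqvist): Lindqvist becomes $305,900.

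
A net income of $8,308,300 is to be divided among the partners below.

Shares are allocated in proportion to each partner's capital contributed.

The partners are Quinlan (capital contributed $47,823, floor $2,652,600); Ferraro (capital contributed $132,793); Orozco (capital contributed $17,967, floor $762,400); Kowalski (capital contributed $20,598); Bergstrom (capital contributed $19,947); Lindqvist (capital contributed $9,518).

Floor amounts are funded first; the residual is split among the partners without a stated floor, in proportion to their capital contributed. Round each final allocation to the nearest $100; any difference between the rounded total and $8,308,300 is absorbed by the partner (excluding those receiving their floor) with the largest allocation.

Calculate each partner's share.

Minimums first: Quinlan $2,652,600; Orozco $762,400. Remaining pool $4,893,300.
Remaining pool split over remaining capital contributed 182,856: Ferraro 3,553,594.01 → $3,553,600; Kowalski 551,210.75 → $551,200; Bergstrom 533,789.73 → $533,800; Lindqvist 254,705.50 → $254,700.

Quinlan: $2,652,600 · Ferraro: $3,553,600 · Orozco: $762,400 · Kowalski: $551,200 · Bergstrom: $533,800 · Lindqvist: $254,700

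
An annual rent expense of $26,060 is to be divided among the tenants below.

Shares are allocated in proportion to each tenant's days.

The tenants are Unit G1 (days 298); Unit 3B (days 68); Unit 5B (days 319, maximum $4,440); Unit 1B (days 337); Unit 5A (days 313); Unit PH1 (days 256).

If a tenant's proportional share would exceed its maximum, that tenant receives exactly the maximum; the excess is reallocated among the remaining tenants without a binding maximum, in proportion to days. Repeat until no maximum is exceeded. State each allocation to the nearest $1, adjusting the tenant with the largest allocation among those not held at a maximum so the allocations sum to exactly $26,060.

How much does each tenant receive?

Days total: 1,591.
Pro-rata shares before constraints: Unit G1 4,881.13; Unit 3B 1,113.82; Unit 5B 5,225.10; Unit 1B 5,519.94; Unit 5A 5,126.83; Unit PH1 4,193.19.
Held at cap: Unit 5B ($4,440); balance $21,620 reallocated over remaining days 1,272.
Remaining shares: Unit G1 5,065.06 → $5,065; Unit 3B 1,155.79 → $1,156; Unit 1B 5,727.94 → $5,728; Unit 5A 5,320.02 → $5,320; Unit PH1 4,351.19 → $4,351.

Unit G1: $5,065; Unit 3B: $1,156; Unit 5B: $4,440; Unit 1B: $5,728; Unit 5A: $5,320; Unit PH1: $4,351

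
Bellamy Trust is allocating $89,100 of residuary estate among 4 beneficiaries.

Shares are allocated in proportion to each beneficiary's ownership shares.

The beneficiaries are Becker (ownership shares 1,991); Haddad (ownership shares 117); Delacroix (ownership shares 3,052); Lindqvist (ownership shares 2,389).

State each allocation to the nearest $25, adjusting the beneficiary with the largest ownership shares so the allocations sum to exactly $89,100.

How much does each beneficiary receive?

Becker: $23,500 | Haddad: $1,375 | Delacroix: $36,025 | Lindqvist: $28,200

Sum of ownership shares: 1,991 + 117 + 3,052 + 2,389 = 7,549.
Raw shares: Becker 23,499.55; Haddad 1,380.94; Delacroix 36,022.41; Lindqvist 28,197.10.
At nearest $25: Becker $23,500; Haddad $1,375; Delacroix $36,025; Lindqvist $28,200. Sum = $89,100.
No rounding difference to absorb.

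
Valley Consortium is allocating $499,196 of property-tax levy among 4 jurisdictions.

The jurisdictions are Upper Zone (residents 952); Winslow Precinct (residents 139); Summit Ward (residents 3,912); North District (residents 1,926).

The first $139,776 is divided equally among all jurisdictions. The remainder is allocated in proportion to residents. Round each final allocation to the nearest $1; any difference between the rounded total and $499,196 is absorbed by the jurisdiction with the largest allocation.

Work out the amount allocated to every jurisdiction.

Upper Zone: $84,326 · Winslow Precinct: $42,154 · Summit Ward: $237,867 · North District: $134,849

First tranche $139,776 split equally: $34,944 each.
Remainder $359,420 by residents (total 6,929): Upper Zone 49,381.99 → $49,382; Winslow Precinct 7,210.19 → $7,210; Summit Ward 202,922.65 → $202,923; North District 99,905.17 → $99,905.
Totals: Upper Zone $34,944 + $49,382 = $84,326; Winslow Precinct $34,944 + $7,210 = $42,154; Summit Ward $34,944 + $202,923 = $237,867; North District $34,944 + $99,905 = $134,849.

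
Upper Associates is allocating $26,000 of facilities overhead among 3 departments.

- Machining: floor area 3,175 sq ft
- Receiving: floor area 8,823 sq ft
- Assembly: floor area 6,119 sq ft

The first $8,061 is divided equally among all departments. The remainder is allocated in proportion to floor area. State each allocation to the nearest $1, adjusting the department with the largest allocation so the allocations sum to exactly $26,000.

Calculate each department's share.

Machining: $5,831; Receiving: $11,423; Assembly: $8,746

$8,061 shared equally gives $2,687 per department.
Remainder $17,939 by floor area (total 18,117): Machining 3,143.81 → $3,144; Receiving 8,736.31 → $8,736; Assembly 6,058.88 → $6,059.
Totals: Machining $2,687 + $3,144 = $5,831; Receiving $2,687 + $8,736 = $11,423; Assembly $2,687 + $6,059 = $8,746.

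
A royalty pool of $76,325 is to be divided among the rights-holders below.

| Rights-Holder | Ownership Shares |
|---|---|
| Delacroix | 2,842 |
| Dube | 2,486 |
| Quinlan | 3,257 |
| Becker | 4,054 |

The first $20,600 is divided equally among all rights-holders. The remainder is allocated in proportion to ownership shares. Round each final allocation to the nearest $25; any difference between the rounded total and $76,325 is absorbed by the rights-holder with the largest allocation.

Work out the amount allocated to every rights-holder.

Delacroix: $17,675; Dube: $16,100; Quinlan: $19,500; Becker: $23,050

Equal tier: $20,600 ÷ 4 = $5,150 apiece.
Remainder $55,725 by ownership shares (total 12,639): Delacroix 12,530.30 → $12,525; Dube 10,960.70 → $10,950; Quinlan 14,360.02 → $14,350; Becker 17,873.97 → $17,875.
Rounding difference +$25 on remainder applied to Becker.
Totals: Delacroix $5,150 + $12,525 = $17,675; Dube $5,150 + $10,950 = $16,100; Quinlan $5,150 + $14,350 = $19,500; Becker $5,150 + $17,900 = $23,050.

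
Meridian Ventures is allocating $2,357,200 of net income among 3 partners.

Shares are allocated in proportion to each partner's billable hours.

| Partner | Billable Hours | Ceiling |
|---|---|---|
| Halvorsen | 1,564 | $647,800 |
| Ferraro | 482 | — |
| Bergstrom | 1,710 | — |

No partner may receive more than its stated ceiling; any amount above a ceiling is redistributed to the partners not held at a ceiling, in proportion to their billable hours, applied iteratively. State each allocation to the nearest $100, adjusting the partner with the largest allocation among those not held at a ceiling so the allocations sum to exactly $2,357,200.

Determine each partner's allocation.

Billable hours total: 3,756.
Unconstrained shares: Halvorsen 981,539.08; Ferraro 302,494.78; Bergstrom 1,073,166.13.
Capped: Halvorsen ($647,800); balance $1,709,400 reallocated over remaining billable hours 2,192.
Remaining shares: Ferraro 375,880.84 → $375,900; Bergstrom 1,333,519.16 → $1,333,500.

Halvorsen: $647,800 · Ferraro: $375,900 · Bergstrom: $1,333,500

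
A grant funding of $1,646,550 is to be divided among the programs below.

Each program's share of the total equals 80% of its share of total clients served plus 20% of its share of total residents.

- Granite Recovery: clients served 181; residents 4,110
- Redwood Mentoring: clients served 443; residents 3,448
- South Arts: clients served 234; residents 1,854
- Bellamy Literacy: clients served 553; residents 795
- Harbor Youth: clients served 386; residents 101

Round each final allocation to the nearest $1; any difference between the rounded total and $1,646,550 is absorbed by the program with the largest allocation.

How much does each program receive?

Clients served total 1,797; residents total 10,308.
Composite weights (80% clients served + 20% residents): Granite Recovery 0.1603; Redwood Mentoring 0.2641; South Arts 0.1401; Bellamy Literacy 0.2616; Harbor Youth 0.1738.
Proportional shares: Granite Recovery 263,979.23; Redwood Mentoring 434,881.98; South Arts 230,756.87; Bellamy Literacy 430,758.89; Harbor Youth 286,173.03.
At nearest $1: Granite Recovery $263,979; Redwood Mentoring $434,882; South Arts $230,757; Bellamy Literacy $430,759; Harbor Youth $286,173. Sum = $1,646,550.
Sum already equals the total — no adjustment.

Granite Recovery: $263,979 | Redwood Mentoring: $434,882 | South Arts: $230,757 | Bellamy Literacy: $430,759 | Harbor Youth: $286,173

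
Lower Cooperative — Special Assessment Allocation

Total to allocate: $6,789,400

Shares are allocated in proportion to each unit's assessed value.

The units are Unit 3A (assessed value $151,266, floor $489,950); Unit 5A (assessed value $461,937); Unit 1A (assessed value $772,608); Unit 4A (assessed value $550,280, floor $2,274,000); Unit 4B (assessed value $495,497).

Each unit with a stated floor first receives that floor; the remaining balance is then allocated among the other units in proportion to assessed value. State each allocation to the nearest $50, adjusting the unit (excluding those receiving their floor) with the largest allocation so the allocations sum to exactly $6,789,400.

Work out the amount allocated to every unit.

Minimums first: Unit 3A $489,950; Unit 4A $2,274,000. Remaining pool $4,025,450.
Remaining pool split over remaining assessed value 1,730,042: Unit 5A 1,074,831.88 → $1,074,850; Unit 1A 1,797,699.06 → $1,797,700; Unit 4B 1,152,919.06 → $1,152,900.

Unit 3A: $489,950 | Unit 5A: $1,074,850 | Unit 1A: $1,797,700 | Unit 4A: $2,274,000 | Unit 4B: $1,152,900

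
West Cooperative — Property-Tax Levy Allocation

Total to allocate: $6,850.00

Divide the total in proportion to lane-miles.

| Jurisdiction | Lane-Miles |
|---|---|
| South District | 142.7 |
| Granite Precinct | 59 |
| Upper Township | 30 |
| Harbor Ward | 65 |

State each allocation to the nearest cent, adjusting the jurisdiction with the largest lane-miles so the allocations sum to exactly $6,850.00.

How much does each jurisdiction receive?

Combined lane-miles = 142.7 + 59 + 30 + 65 = 296.7.
Raw shares: South District 3,294.5568; Granite Precinct 1,362.1503; Upper Township 692.6188; Harbor Ward 1,500.6741.
After rounding (cent): South District $3,294.56; Granite Precinct $1,362.15; Upper Township $692.62; Harbor Ward $1,500.67. Sum = $6,850.00.
No rounding difference to absorb.

South District: $3,294.56 · Granite Precinct: $1,362.15 · Upper Township: $692.62 · Harbor Ward: $1,500.67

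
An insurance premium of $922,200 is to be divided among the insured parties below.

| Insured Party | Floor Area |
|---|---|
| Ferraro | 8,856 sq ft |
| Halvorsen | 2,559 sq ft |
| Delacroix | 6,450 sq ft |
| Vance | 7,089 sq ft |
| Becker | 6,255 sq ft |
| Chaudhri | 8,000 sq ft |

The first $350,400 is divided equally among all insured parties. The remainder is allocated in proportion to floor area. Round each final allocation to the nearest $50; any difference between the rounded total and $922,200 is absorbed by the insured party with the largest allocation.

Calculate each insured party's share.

Ferraro: $187,600; Halvorsen: $95,700; Delacroix: $152,450; Vance: $161,800; Becker: $149,600; Chaudhri: $175,050

Equal tier: $350,400 ÷ 6 = $58,400 apiece.
Remainder $571,800 by floor area (total 39,209): Ferraro 129,150.47 → $129,150; Halvorsen 37,318.89 → $37,300; Delacroix 94,062.84 → $94,050; Vance 103,381.63 → $103,400; Becker 91,219.08 → $91,200; Chaudhri 116,667.09 → $116,650.
Rounding difference +$50 on remainder applied to Ferraro.
Totals: Ferraro $58,400 + $129,200 = $187,600; Halvorsen $58,400 + $37,300 = $95,700; Delacroix $58,400 + $94,050 = $152,450; Vance $58,400 + $103,400 = $161,800; Becker $58,400 + $91,200 = $149,600; Chaudhri $58,400 + $116,650 = $175,050.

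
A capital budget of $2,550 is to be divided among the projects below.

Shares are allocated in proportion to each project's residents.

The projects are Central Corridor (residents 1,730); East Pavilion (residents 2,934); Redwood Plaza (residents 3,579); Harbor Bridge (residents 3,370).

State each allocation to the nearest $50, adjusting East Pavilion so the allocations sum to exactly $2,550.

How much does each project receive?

Residents total: 11,613.
Unrounded shares: Central Corridor 1,730/11,613 × $2,550 = 379.88; East Pavilion 2,934/11,613 × $2,550 = 644.25; Redwood Plaza 3,579/11,613 × $2,550 = 785.88; Harbor Bridge 3,370/11,613 × $2,550 = 739.99.
Rounded to nearest $50: Central Corridor $400; East Pavilion $650; Redwood Plaza $800; Harbor Bridge $750. Sum = $2,600.
Difference $2,550 − $2,600 = −$50 applied to East Pavilion: East Pavilion becomes $600.

Central Corridor: $400 · East Pavilion: $600 · Redwood Plaza: $800 · Harbor Bridge: $750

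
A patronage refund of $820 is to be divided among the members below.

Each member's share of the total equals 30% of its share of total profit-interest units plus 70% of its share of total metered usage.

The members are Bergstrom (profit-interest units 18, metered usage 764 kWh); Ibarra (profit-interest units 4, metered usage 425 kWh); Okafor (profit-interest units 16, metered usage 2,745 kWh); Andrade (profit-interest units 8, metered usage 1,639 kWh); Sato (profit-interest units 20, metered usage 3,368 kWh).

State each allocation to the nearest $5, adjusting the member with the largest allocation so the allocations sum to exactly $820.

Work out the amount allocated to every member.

Bergstrom: $115; Ibarra: $40; Okafor: $235; Andrade: $135; Sato: $295

Profit-interest units total 66; metered usage total 8,941.
Composite weights (30% profit-interest units + 70% metered usage): Bergstrom 0.1416; Ibarra 0.0515; Okafor 0.2876; Andrade 0.1647; Sato 0.3546.
Unrounded shares: Bergstrom 116.14; Ibarra 42.19; Okafor 235.86; Andrade 135.04; Sato 290.77.
After rounding ($5): Bergstrom $115; Ibarra $40; Okafor $235; Andrade $135; Sato $290. Sum = $815.
Difference $820 − $815 = +$5 applied to largest allocation (Sato): Sato becomes $295.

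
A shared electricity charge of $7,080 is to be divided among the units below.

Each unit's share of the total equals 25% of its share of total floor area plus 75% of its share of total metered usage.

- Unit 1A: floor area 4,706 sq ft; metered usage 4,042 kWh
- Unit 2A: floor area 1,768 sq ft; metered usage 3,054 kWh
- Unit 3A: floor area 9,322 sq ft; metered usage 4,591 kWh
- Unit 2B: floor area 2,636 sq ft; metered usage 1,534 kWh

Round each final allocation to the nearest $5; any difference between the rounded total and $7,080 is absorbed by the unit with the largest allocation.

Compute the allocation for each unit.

Floor area total 18,432; metered usage total 13,221.
Combined weights (25% floor area + 75% metered usage): Unit 1A 0.2931; Unit 2A 0.1972; Unit 3A 0.3869; Unit 2B 0.1228.
Pro-rata amounts: Unit 1A 2,075.31; Unit 2A 1,396.37; Unit 3A 2,739.08; Unit 2B 869.24.
Rounded to nearest $5: Unit 1A $2,075; Unit 2A $1,395; Unit 3A $2,740; Unit 2B $870. Sum = $7,080.
No rounding difference to absorb.

Unit 1A: $2,075 | Unit 2A: $1,395 | Unit 3A: $2,740 | Unit 2B: $870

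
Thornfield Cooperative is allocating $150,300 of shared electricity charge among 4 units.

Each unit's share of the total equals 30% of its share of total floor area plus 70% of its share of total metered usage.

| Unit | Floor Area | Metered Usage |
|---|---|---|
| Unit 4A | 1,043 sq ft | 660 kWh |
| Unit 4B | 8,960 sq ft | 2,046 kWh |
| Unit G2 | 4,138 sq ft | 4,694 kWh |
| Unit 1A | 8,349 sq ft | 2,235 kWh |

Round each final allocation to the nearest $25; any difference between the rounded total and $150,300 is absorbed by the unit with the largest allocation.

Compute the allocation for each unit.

Floor area total 22,490; metered usage total 9,635.
Composite weights (30% floor area + 70% metered usage): Unit 4A 0.0619; Unit 4B 0.2682; Unit G2 0.3962; Unit 1A 0.2737.
Raw shares: Unit 4A 9,298.01; Unit 4B 40,305.25; Unit G2 59,552.67; Unit 1A 41,144.06.
After rounding ($25): Unit 4A $9,300; Unit 4B $40,300; Unit G2 $59,550; Unit 1A $41,150. Sum = $150,300.
Rounded total matches; no reconciliation needed.

Unit 4A: $9,300 · Unit 4B: $40,300 · Unit G2: $59,550 · Unit 1A: $41,150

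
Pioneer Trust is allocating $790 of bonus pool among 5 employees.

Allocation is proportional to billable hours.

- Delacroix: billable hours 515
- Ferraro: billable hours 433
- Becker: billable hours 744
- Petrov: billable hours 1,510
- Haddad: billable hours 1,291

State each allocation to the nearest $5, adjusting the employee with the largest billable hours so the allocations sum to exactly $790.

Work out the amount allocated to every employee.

Delacroix: $90 | Ferraro: $75 | Becker: $130 | Petrov: $270 | Haddad: $225

Billable hours total: 4,493.
Raw shares: Delacroix 515/4,493 × $790 = 90.55; Ferraro 433/4,493 × $790 = 76.13; Becker 744/4,493 × $790 = 130.82; Petrov 1,510/4,493 × $790 = 265.50; Haddad 1,291/4,493 × $790 = 227.00.
Rounded to nearest $5: Delacroix $90; Ferraro $75; Becker $130; Petrov $265; Haddad $225. Sum = $785.
Difference $790 − $785 = +$5 applied to largest billable hours (Petrov): Petrov becomes $270.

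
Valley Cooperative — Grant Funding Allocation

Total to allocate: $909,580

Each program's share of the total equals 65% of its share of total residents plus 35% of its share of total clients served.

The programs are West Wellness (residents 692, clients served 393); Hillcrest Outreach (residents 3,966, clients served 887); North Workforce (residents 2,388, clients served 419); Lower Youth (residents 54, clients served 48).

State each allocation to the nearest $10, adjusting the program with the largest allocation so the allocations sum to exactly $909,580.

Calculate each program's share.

West Wellness: $129,240 | Hillcrest Outreach: $491,890 | North Workforce: $275,210 | Lower Youth: $13,240

Totals — residents 7,100, clients served 1,747.
Combined weights (65% residents + 35% clients served): West Wellness 0.1421; Hillcrest Outreach 0.5408; North Workforce 0.3026; Lower Youth 0.0146.
Pro-rata amounts: West Wellness 129,239.57; Hillcrest Outreach 491,890.99; North Workforce 275,205.82; Lower Youth 13,243.62.
At nearest $10: West Wellness $129,240; Hillcrest Outreach $491,890; North Workforce $275,210; Lower Youth $13,240. Sum = $909,580.
Sum already equals the total — no adjustment.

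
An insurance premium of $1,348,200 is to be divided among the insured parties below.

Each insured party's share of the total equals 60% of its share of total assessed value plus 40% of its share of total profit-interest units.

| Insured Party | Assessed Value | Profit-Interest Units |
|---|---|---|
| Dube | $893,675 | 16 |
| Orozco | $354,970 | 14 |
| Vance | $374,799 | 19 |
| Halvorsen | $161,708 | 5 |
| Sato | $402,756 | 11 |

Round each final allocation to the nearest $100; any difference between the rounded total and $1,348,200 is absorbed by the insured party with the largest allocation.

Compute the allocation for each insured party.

Dube: $463,100 · Orozco: $247,400 · Vance: $296,200 · Halvorsen: $101,300 · Sato: $240,200

Totals — assessed value 2,187,908, profit-interest units 65.
Combined weights (60% assessed value + 40% profit-interest units): Dube 0.3435; Orozco 0.1835; Vance 0.2197; Halvorsen 0.0751; Sato 0.1781.
Proportional shares: Dube 463,158.09; Orozco 247,393.20; Vance 296,207.52; Halvorsen 101,270.25; Sato 240,170.94.
Rounded to nearest $100: Dube $463,200; Orozco $247,400; Vance $296,200; Halvorsen $101,300; Sato $240,200. Sum = $1,348,300.
Difference $1,348,200 − $1,348,300 = −$100 applied to largest allocation (Dube): Dube becomes $463,100.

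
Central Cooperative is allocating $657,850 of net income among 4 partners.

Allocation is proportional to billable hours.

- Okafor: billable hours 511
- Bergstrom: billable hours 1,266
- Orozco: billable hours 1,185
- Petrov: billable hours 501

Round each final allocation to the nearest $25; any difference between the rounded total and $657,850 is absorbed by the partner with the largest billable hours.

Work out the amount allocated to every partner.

Total billable hours = 511 + 1,266 + 1,185 + 501 = 3,463.
Unrounded shares: Okafor 97,072.29; Bergstrom 240,496.13; Orozco 225,108.94; Petrov 95,172.64.
At nearest $25: Okafor $97,075; Bergstrom $240,500; Orozco $225,100; Petrov $95,175. Sum = $657,850.
Sum already equals the total — no adjustment.

Okafor: $97,075 · Bergstrom: $240,500 · Orozco: $225,100 · Petrov: $95,175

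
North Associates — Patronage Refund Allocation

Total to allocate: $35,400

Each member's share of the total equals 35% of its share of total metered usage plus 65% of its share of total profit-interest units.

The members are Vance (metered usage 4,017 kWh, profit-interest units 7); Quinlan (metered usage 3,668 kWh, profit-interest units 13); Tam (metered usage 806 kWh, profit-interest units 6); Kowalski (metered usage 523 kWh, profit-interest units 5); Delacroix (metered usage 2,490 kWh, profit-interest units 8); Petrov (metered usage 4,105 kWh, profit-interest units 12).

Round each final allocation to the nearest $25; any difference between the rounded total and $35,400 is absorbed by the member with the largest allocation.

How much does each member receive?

Totals — metered usage 15,609, profit-interest units 51.
Combined weights (35% metered usage + 65% profit-interest units): Vance 0.1793; Quinlan 0.2479; Tam 0.0945; Kowalski 0.0755; Delacroix 0.1578; Petrov 0.2450.
Pro-rata amounts: Vance 6,346.82; Quinlan 8,776.85; Tam 3,346.84; Kowalski 2,671.03; Delacroix 5,585.91; Petrov 8,672.56.
Rounded to nearest $25: Vance $6,350; Quinlan $8,775; Tam $3,350; Kowalski $2,675; Delacroix $5,575; Petrov $8,675. Sum = $35,400.
Rounded total matches; no reconciliation needed.

Vance: $6,350 · Quinlan: $8,775 · Tam: $3,350 · Kowalski: $2,675 · Delacroix: $5,575 · Petrov: $8,675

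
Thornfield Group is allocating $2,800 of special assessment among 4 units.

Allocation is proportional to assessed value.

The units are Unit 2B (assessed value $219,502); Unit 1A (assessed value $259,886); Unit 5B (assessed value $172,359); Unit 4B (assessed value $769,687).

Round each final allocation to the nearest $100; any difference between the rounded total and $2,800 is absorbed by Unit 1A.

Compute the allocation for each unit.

Unit 2B: $400 · Unit 1A: $600 · Unit 5B: $300 · Unit 4B: $1,500

Sum of assessed value: 1,421,434.
Unrounded shares: Unit 2B 219,502/1,421,434 × $2,800 = 432.38; Unit 1A 259,886/1,421,434 × $2,800 = 511.93; Unit 5B 172,359/1,421,434 × $2,800 = 339.52; Unit 4B 769,687/1,421,434 × $2,800 = 1,516.16.
At nearest $100: Unit 2B $400; Unit 1A $500; Unit 5B $300; Unit 4B $1,500. Sum = $2,700.
Difference $2,800 − $2,700 = +$100 applied to Unit 1A: Unit 1A becomes $600.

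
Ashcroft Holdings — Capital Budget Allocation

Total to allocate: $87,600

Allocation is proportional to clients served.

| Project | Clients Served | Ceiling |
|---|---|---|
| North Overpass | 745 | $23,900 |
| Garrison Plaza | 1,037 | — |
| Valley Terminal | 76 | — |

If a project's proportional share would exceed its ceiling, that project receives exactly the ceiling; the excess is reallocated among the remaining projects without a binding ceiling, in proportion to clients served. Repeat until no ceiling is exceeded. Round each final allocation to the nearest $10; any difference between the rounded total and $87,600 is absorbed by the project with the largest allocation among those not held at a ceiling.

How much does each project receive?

North Overpass: $23,900; Garrison Plaza: $59,350; Valley Terminal: $4,350

Total clients served = 1,858.
Pro-rata shares before constraints: North Overpass 35,124.87; Garrison Plaza 48,891.93; Valley Terminal 3,583.21.
Held at cap: North Overpass ($23,900); remaining pool $63,700 reallocated over remaining clients served 1,113.
Remaining shares: Garrison Plaza 59,350.31 → $59,350; Valley Terminal 4,349.69 → $4,350.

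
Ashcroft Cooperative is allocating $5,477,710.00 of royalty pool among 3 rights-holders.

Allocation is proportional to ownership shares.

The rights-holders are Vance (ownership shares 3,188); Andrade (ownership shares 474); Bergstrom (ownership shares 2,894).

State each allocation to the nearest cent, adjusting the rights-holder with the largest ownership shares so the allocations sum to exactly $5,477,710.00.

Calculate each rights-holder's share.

Ownership shares total: 3,188 + 474 + 2,894 = 6,556.
Proportional shares: Vance 2,663,657.6388; Andrade 396,039.4356; Bergstrom 2,418,012.9256.
At nearest cent: Vance $2,663,657.64; Andrade $396,039.44; Bergstrom $2,418,012.93. Sum = $5,477,710.01.
Difference $5,477,710.00 − $5,477,710.01 = −$0.01 applied to largest ownership shares (Vance): Vance becomes $2,663,657.63.

Vance: $2,663,657.63 · Andrade: $396,039.44 · Bergstrom: $2,418,012.93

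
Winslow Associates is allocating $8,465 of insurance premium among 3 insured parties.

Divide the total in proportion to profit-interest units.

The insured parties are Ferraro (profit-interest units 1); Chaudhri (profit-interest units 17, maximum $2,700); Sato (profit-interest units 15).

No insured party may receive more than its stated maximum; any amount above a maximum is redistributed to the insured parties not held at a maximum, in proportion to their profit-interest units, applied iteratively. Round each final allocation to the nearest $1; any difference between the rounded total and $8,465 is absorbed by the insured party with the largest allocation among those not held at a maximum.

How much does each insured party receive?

Total profit-interest units = 33.
Unconstrained shares: Ferraro 256.52; Chaudhri 4,360.76; Sato 3,847.73.
Capped: Chaudhri ($2,700); remaining pool $5,765 reallocated over remaining profit-interest units 16.
Redistributed shares: Ferraro 360.31 → $360; Sato 5,404.69 → $5,405.

Ferraro: $360 | Chaudhri: $2,700 | Sato: $5,405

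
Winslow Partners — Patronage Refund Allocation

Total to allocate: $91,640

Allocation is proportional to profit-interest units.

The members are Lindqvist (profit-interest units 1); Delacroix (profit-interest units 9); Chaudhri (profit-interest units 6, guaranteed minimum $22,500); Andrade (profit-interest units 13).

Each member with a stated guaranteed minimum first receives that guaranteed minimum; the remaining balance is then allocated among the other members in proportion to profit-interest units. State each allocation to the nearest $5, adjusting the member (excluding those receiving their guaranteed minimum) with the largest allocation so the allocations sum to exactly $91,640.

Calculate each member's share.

Lindqvist: $3,005 | Delacroix: $27,055 | Chaudhri: $22,500 | Andrade: $39,080

Fund the minimums — Chaudhri $22,500. Remaining pool $69,140.
Remaining pool split over remaining profit-interest units 23: Lindqvist 3,006.09 → $3,005; Delacroix 27,054.78 → $27,055; Andrade 39,079.13 → $39,080.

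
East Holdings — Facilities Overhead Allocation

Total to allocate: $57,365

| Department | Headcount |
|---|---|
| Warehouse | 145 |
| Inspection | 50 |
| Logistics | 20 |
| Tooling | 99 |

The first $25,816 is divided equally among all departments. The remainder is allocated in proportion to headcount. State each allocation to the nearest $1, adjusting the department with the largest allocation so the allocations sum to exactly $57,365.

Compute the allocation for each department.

Warehouse: $21,023 | Inspection: $11,478 | Logistics: $8,463 | Tooling: $16,401

Equal tier: $25,816 ÷ 4 = $6,454 apiece.
Remainder $31,549 by headcount (total 314): Warehouse 14,568.81 → $14,569; Inspection 5,023.73 → $5,024; Logistics 2,009.49 → $2,009; Tooling 9,946.98 → $9,947.
Totals: Warehouse $6,454 + $14,569 = $21,023; Inspection $6,454 + $5,024 = $11,478; Logistics $6,454 + $2,009 = $8,463; Tooling $6,454 + $9,947 = $16,401.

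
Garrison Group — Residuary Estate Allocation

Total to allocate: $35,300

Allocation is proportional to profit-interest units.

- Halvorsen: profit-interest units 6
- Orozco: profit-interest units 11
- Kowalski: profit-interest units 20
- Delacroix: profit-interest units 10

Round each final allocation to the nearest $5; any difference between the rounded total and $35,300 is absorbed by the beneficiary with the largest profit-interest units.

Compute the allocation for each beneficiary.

Combined profit-interest units = 6 + 11 + 20 + 10 = 47.
Pro-rata amounts: Halvorsen 4,506.38; Orozco 8,261.70; Kowalski 15,021.28; Delacroix 7,510.64.
After rounding ($5): Halvorsen $4,505; Orozco $8,260; Kowalski $15,020; Delacroix $7,510. Sum = $35,295.
Difference $35,300 − $35,295 = +$5 applied to largest profit-interest units (Kowalski): Kowalski becomes $15,025.

Halvorsen: $4,505 · Orozco: $8,260 · Kowalski: $15,025 · Delacroix: $7,510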